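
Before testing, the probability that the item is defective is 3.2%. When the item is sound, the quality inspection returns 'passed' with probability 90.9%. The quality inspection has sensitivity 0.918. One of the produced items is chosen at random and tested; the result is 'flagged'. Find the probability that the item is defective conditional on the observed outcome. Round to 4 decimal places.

P(H | E) ≈ 0.2501

Let H be the event that the item is defective. P(H) = 0.032, so P(¬H) = 0.968. With E the 'flagged' result, P(E|H) = 0.918 and P(E|¬H) = 0.091.
P(E) = 0.918·0.032 + 0.091·0.968 = 0.029376 + 0.088088 = 0.11746.
By Bayes' theorem, P(H|E) = 0.029376 / 0.11746 = 0.2501.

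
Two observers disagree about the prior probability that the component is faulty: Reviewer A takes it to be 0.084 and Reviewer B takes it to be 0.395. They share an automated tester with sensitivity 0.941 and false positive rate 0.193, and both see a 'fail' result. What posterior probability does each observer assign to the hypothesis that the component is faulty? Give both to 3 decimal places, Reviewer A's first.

The likelihood ratio for a 'fail' result is 0.941/0.193 = 4.8756.
Reviewer A: prior odds 0.084/0.916 = 0.091703; posterior odds 0.44711; posterior probability 0.309.
Reviewer B: prior odds 0.395/0.605 = 0.65289; posterior odds 3.1833; posterior probability 0.761.

Reviewer A: 0.309; Reviewer B: 0.761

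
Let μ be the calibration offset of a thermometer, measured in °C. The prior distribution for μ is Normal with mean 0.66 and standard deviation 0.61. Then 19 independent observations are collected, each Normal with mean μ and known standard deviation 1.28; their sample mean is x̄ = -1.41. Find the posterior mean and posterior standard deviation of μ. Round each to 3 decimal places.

Prior precision 1/τ₀² = 1/0.61² = 2.68745; data precision n/σ² = 19/1.28² = 11.5967.
Posterior precision = 2.68745 + 11.5967 = 14.2841, giving posterior SD = 1/√14.2841 = 0.265.
Posterior mean = (2.68745·0.66 + 11.5967·-1.41) / 14.2841 = -1.021.

Posterior mean ≈ -1.021; posterior SD ≈ 0.265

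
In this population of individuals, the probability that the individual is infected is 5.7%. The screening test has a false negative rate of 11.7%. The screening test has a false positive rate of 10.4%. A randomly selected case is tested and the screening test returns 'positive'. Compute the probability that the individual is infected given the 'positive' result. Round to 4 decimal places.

P(H | E) ≈ 0.3392

Write H for 'the individual is infected'. Prior odds H:¬H = 0.057/0.943 = 0.060445. For the 'positive' outcome, the likelihood ratio is 0.883/0.104 = 8.4904.
Posterior odds = 0.060445 × 8.4904 = 0.51320, so P(H|E) = 0.51320/(1+0.51320) = 0.3392.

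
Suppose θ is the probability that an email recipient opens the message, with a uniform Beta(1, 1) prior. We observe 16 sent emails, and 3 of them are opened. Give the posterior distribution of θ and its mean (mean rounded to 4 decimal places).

Posterior: Beta(4, 14); mean ≈ 0.2222

Observing 3 successes and 13 failures updates Beta(1, 1) by adding the success and failure counts to the two shape parameters: α = 1+3 = 4, β = 1+13 = 14.
E[θ | data] = 4/(4+14) = 0.2222.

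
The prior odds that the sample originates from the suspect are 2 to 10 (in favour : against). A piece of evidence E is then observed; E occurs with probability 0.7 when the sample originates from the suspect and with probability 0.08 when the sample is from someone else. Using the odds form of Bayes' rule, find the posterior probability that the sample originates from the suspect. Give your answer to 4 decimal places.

Posterior probability ≈ 0.6364

Prior odds = 2/10 = 0.20000. In log-odds, ln(0.20000) = -1.6094.
Add log likelihood ratio: ln(8.7500) = 2.1691.
Posterior log-odds = 0.55962, so posterior odds = exp(0.55962) = 1.7500. Converting, P(H|E) = 1.7500/2.7500 = 0.6364.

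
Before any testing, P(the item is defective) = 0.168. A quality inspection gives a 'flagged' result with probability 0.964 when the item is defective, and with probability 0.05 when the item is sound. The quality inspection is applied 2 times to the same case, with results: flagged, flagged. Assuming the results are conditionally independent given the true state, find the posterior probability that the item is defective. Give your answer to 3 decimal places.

Let H be the event that the item is defective; start with P(H) = 0.168. P('flagged'|H) = 0.964, P('flagged'|¬H) = 0.05.
Update on result 1 ('flagged'): P(H) ← 0.964·0.1680 / (0.964·0.1680 + 0.05·0.8320) = 0.16195/0.20355 = 0.7956.
Update on result 2 ('flagged'): P(H) ← 0.964·0.7956 / (0.964·0.7956 + 0.05·0.2044) = 0.76699/0.77721 = 0.9869.

Posterior P(H) ≈ 0.987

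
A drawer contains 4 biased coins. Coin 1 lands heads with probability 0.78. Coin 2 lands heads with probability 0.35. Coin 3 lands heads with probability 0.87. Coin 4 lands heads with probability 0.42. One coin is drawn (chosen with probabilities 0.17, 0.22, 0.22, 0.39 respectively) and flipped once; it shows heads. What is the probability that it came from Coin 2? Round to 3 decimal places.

Posterior probability ≈ 0.136

P(heads|C1) = 0.78; P(heads|C2) = 0.35; P(heads|C3) = 0.87; P(heads|C4) = 0.42.
Prior × likelihood for each source: 0.17·0.78=0.1326, 0.22·0.35=0.07700, 0.22·0.87=0.1914, 0.39·0.42=0.1638. Summing gives P(heads) = 0.56480.
P(Coin 2 | heads) = 0.07700 / 0.56480 = 0.136.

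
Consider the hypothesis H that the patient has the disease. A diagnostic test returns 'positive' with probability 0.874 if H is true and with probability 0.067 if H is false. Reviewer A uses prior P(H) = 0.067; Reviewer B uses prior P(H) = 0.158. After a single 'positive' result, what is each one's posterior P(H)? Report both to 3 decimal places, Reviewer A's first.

Reviewer A: 0.484; Reviewer B: 0.710

P('+'|H) = 0.874, P('+'|¬H) = 0.067.
Reviewer A: numerator 0.874·0.067 = 0.058558; evidence = 0.058558+0.067·0.933 = 0.12107; posterior = 0.484.
Reviewer B: numerator 0.874·0.158 = 0.13809; evidence = 0.13809+0.067·0.842 = 0.19451; posterior = 0.710.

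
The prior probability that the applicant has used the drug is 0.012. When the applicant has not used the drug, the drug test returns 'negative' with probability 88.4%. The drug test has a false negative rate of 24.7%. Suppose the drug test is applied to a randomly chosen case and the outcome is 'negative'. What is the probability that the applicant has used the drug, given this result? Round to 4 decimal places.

Let H be the event that the applicant has used the drug. P(H) = 0.012, so P(¬H) = 0.988. With E the 'negative' result, P(E|H) = 0.247 and P(E|¬H) = 0.884.
P(E) = 0.247·0.012 + 0.884·0.988 = 0.0029640 + 0.87339 = 0.87636.
By Bayes' theorem, P(H|E) = 0.0029640 / 0.87636 = 0.0034.

P(H | E) ≈ 0.0034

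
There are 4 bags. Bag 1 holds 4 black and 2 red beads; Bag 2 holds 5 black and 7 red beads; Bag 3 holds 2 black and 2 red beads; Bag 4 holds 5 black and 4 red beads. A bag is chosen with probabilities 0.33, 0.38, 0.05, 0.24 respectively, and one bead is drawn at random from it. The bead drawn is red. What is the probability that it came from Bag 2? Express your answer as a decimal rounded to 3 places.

Posterior probability ≈ 0.478

P(red|Bag 1) = 0.3333; P(red|Bag 2) = 0.5833; P(red|Bag 3) = 0.5; P(red|Bag 4) = 0.4444.
Prior × likelihood for each source: 0.33·0.3333=0.1100, 0.38·0.5833=0.2217, 0.05·0.5=0.02500, 0.24·0.4444=0.1067. Summing gives P(red) = 0.46333.
P(Bag 2 | red) = 0.2217 / 0.46333 = 0.478.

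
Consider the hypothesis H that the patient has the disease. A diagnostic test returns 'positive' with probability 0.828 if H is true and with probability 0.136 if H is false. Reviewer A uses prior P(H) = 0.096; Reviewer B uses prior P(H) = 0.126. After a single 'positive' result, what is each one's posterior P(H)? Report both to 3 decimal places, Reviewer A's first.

Reviewer A: 0.393; Reviewer B: 0.467

P('+'|H) = 0.828, P('+'|¬H) = 0.136.
Reviewer A: numerator 0.828·0.096 = 0.079488; evidence = 0.079488+0.136·0.904 = 0.20243; posterior = 0.393.
Reviewer B: numerator 0.828·0.126 = 0.10433; evidence = 0.10433+0.136·0.874 = 0.22319; posterior = 0.467.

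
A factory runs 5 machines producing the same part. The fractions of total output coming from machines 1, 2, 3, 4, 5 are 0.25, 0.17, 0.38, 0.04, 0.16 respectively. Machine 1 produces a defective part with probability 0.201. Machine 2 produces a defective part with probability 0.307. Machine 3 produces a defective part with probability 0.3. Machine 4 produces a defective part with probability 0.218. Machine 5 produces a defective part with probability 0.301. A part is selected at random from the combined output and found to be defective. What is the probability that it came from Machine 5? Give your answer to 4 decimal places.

Posterior probability ≈ 0.1762

Tabulate prior·likelihood by source: [1] prior 0.25, lik 0.201, product 0.05025; [2] prior 0.17, lik 0.307, product 0.05219; [3] prior 0.38, lik 0.3, product 0.1140; [4] prior 0.04, lik 0.218, product 0.008720; [5] prior 0.16, lik 0.301, product 0.04816.
Normalizing constant = 0.27332; the posterior for Machine 5 is its product over the sum, 0.04816/0.27332 = 0.1762.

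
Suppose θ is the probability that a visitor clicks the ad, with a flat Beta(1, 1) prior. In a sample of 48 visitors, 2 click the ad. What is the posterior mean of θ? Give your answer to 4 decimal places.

Posterior mean ≈ 0.0600

Observing 2 successes and 46 failures updates Beta(1, 1) by adding the success and failure counts to the two shape parameters: α = 1+2 = 3, β = 1+46 = 47.
Posterior mean = α/(α+β) = 3/50 = 0.0600.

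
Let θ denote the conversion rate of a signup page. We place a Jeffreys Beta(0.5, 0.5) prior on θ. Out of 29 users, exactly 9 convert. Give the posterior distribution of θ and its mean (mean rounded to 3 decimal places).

Observing 9 successes and 20 failures updates Beta(0.5, 0.5) by adding the success and failure counts to the two shape parameters: α = 0.5+9 = 9.5, β = 0.5+20 = 20.5.
E[θ | data] = 9.5/(9.5+20.5) = 0.317.

Posterior: Beta(9.5, 20.5); mean ≈ 0.317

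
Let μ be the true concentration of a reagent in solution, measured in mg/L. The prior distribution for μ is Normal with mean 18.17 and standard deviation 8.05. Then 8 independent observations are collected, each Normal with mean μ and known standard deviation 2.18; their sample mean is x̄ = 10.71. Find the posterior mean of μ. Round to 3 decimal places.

Posterior mean ≈ 10.778

Prior precision 1/τ₀² = 1/8.05² = 0.0154315; data precision n/σ² = 8/2.18² = 1.68336.
Posterior precision = 0.0154315 + 1.68336 = 1.69879.
Posterior mean = (0.0154315·18.17 + 1.68336·10.71) / 1.69879 = 10.778.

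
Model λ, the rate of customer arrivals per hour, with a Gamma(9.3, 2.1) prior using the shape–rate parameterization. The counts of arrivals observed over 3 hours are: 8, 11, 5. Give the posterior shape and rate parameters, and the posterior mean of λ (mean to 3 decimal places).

Posterior: Gamma(shape=33.3, rate=5.1); mean ≈ 6.529

The Poisson likelihood adds the total count to the shape and the number of exposure periods to the rate. Here ∑xᵢ = 24 and n = 3, so shape 9.3→33.3 and rate 2.1→5.1.
E[λ | data] = 33.3/5.1 = 6.529.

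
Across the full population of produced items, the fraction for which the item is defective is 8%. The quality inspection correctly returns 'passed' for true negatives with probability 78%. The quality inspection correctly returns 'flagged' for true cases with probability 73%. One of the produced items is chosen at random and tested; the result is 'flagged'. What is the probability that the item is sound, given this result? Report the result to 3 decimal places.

Write H for 'the item is defective'. Prior odds H:¬H = 0.08/0.92 = 0.086957. For the 'flagged' outcome, the likelihood ratio is 0.73/0.22 = 3.3182.
Posterior odds = 0.086957 × 3.3182 = 0.28854, so P(H|E) = 0.28854/(1+0.28854) = 0.224. Then P(¬H|E) = 1 − 0.224 = 0.776.

P(¬H | E) ≈ 0.776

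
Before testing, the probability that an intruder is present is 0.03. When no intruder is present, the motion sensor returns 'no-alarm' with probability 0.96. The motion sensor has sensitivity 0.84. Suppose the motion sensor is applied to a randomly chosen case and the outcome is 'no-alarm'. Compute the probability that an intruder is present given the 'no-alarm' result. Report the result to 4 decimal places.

P(H | E) ≈ 0.0051

Write H for 'an intruder is present'. Prior odds H:¬H = 0.03/0.97 = 0.030928. For the 'no-alarm' outcome, the likelihood ratio is 0.16/0.96 = 0.16667.
Posterior odds = 0.030928 × 0.16667 = 0.0051546, so P(H|E) = 0.0051546/(1+0.0051546) = 0.0051.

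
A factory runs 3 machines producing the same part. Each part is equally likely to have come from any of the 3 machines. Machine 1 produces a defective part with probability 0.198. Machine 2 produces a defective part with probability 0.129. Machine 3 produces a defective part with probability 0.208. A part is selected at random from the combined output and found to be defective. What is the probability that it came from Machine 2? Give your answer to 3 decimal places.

Posterior probability ≈ 0.241

Tabulate prior·likelihood by source: [1] prior 0.333333, lik 0.198, product 0.06600; [2] prior 0.333333, lik 0.129, product 0.04300; [3] prior 0.333333, lik 0.208, product 0.06933.
Normalizing constant = 0.17833; the posterior for Machine 2 is its product over the sum, 0.04300/0.17833 = 0.241.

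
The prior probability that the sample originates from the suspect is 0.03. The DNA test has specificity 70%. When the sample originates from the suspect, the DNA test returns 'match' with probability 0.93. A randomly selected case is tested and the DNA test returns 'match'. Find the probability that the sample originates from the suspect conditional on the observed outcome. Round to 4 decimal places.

P(H | E) ≈ 0.0875

Write H for 'the sample originates from the suspect'. Prior odds H:¬H = 0.03/0.97 = 0.030928. For the 'match' outcome, the likelihood ratio is 0.93/0.3 = 3.1000.
Posterior odds = 0.030928 × 3.1000 = 0.095876, so P(H|E) = 0.095876/(1+0.095876) = 0.0875.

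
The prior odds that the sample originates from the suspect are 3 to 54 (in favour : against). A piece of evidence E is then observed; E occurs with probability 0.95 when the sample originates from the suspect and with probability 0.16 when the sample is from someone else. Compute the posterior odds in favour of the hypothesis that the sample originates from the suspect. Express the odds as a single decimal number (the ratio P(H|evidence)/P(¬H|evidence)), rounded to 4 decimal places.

Posterior odds ≈ 0.3299

Prior odds = 3/54 = 0.055556. In log-odds, ln(0.055556) = -2.8904.
Add log likelihood ratio: ln(5.9375) = 1.7813.
Posterior log-odds = -1.1091, so posterior odds = exp(-1.1091) = 0.32986.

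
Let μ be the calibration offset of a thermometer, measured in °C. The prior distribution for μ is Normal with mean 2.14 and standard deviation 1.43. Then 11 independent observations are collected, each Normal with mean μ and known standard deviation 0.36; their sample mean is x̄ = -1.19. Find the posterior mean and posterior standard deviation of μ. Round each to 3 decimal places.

Prior precision 1/τ₀² = 1/1.43² = 0.489021; data precision n/σ² = 11/0.36² = 84.8765.
Posterior precision = 0.489021 + 84.8765 = 85.3656, giving posterior SD = 1/√85.3656 = 0.108.
Posterior mean = (0.489021·2.14 + 84.8765·-1.19) / 85.3656 = -1.171.

Posterior mean ≈ -1.171; posterior SD ≈ 0.108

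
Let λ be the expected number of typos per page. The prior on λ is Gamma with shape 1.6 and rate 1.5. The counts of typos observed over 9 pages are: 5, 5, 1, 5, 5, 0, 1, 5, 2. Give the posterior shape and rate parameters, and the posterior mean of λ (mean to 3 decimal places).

The Poisson likelihood adds the total count to the shape and the number of exposure periods to the rate. Here ∑xᵢ = 29 and n = 9, so shape 1.6→30.6 and rate 1.5→10.5.
E[λ | data] = 30.6/10.5 = 2.914.

Posterior: Gamma(shape=30.6, rate=10.5); mean ≈ 2.914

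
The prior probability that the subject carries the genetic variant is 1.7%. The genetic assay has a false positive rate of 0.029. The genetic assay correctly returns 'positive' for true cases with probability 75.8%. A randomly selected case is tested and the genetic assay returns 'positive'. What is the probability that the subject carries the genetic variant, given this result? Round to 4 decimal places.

Write H for 'the subject carries the genetic variant'. Prior odds H:¬H = 0.017/0.983 = 0.017294. For the 'positive' outcome, the likelihood ratio is 0.758/0.029 = 26.138.
Posterior odds = 0.017294 × 26.138 = 0.45203, so P(H|E) = 0.45203/(1+0.45203) = 0.3113.

P(H | E) ≈ 0.3113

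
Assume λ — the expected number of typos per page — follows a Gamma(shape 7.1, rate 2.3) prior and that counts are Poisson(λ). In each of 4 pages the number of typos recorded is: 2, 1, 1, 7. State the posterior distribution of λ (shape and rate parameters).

Posterior: Gamma(shape=18.1, rate=6.3)

Total count ∑xᵢ = 11 over n = 4 pages.
Gamma is conjugate to the Poisson likelihood: posterior is Gamma(shape = 7.1+11 = 18.1, rate = 2.3+4 = 6.3).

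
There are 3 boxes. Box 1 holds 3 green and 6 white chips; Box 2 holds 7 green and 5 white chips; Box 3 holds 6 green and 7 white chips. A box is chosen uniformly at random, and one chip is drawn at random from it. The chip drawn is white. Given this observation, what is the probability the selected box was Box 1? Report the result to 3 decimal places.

Tabulate prior·likelihood by source: [1] prior 0.333333, lik 0.6667, product 0.2222; [2] prior 0.333333, lik 0.4167, product 0.1389; [3] prior 0.333333, lik 0.5385, product 0.1795.
Normalizing constant = 0.54060; the posterior for Box 1 is its product over the sum, 0.2222/0.54060 = 0.411.

Posterior probability ≈ 0.411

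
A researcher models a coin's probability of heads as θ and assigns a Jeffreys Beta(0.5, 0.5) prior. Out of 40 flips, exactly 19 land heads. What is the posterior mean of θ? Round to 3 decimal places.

The binomial likelihood is conjugate to the Beta prior: with 19 successes and 21 failures, the posterior is Beta(0.5+19, 0.5+21) = Beta(19.5, 21.5).
E[θ | data] = 19.5/(19.5+21.5) = 0.476.

Posterior mean ≈ 0.476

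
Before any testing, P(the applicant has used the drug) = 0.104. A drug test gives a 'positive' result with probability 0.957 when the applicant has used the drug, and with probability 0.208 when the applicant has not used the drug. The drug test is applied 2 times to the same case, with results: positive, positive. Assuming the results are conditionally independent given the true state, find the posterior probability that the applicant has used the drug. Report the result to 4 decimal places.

Posterior P(H) ≈ 0.7107

With H the event that the applicant has used the drug, the joint likelihood of the observed sequence is P(data|H) = 0.957·0.957 = 0.91585 and P(data|¬H) = 0.208·0.208 = 0.043264.
Bayes: P(H|data) = 0.104·0.91585 / (0.104·0.91585 + 0.896·0.043264) = 0.095248/0.13401 = 0.7107.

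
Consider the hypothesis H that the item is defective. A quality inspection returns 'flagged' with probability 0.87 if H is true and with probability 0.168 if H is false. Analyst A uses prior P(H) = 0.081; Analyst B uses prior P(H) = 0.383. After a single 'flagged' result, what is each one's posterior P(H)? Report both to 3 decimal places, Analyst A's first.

Analyst A: 0.313; Analyst B: 0.763

The likelihood ratio for a 'flagged' result is 0.87/0.168 = 5.1786.
Analyst A: prior odds 0.081/0.919 = 0.088139; posterior odds 0.45644; posterior probability 0.313.
Analyst B: prior odds 0.383/0.617 = 0.62075; posterior odds 3.2146; posterior probability 0.763.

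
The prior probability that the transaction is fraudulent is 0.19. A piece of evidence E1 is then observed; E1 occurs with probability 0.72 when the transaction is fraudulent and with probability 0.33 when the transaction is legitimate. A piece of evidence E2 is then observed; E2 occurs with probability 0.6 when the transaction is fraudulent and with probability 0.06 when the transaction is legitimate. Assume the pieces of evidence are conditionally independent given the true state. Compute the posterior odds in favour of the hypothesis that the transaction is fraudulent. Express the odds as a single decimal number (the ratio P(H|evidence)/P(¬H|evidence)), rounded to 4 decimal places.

Prior odds = 0.19/(1−0.19) = 0.23457.
Likelihood ratio for E1 = 0.72/0.33 = 2.1818.
Likelihood ratio for E2 = 0.6/0.06 = 10.000.
Posterior odds = prior odds × LR₁ × LR₂ = 5.1178.

Posterior odds ≈ 5.1178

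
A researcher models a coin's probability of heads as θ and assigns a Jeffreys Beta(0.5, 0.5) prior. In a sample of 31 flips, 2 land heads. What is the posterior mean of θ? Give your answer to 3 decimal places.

Observing 2 successes and 29 failures updates Beta(0.5, 0.5) by adding the success and failure counts to the two shape parameters: α = 0.5+2 = 2.5, β = 0.5+29 = 29.5.
Posterior mean = α/(α+β) = 2.5/32 = 0.078.

Posterior mean ≈ 0.078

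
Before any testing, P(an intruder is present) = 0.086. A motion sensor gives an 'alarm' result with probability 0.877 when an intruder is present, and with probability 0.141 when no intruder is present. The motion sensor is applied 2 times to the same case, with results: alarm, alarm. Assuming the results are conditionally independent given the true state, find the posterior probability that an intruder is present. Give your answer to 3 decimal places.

Let H be the event that an intruder is present; start with P(H) = 0.086. P('alarm'|H) = 0.877, P('alarm'|¬H) = 0.141.
Update on result 1 ('alarm'): P(H) ← 0.877·0.0860 / (0.877·0.0860 + 0.141·0.9140) = 0.075422/0.20430 = 0.3692.
Update on result 2 ('alarm'): P(H) ← 0.877·0.3692 / (0.877·0.3692 + 0.141·0.6308) = 0.32377/0.41272 = 0.7845.

Posterior P(H) ≈ 0.784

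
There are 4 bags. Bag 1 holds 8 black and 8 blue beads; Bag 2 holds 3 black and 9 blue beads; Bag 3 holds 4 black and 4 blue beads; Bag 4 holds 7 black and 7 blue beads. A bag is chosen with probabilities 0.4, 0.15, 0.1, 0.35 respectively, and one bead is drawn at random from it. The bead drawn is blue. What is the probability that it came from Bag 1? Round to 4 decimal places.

Tabulate prior·likelihood by source: [1] prior 0.4, lik 0.5, product 0.2000; [2] prior 0.15, lik 0.75, product 0.1125; [3] prior 0.1, lik 0.5, product 0.05000; [4] prior 0.35, lik 0.5, product 0.1750.
Normalizing constant = 0.53750; the posterior for Bag 1 is its product over the sum, 0.2000/0.53750 = 0.3721.

Posterior probability ≈ 0.3721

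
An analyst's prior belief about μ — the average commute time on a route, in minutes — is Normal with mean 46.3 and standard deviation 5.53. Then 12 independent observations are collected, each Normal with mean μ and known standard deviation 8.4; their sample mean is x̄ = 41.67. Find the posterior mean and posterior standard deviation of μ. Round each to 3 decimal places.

Posterior mean ≈ 42.417; posterior SD ≈ 2.221

With known σ, the Normal prior is conjugate. Weight on the data is w = (n/σ²)/(n/σ² + 1/τ₀²) = 0.170068/(0.170068+0.0327001) = 0.83873.
Posterior mean = w·x̄ + (1−w)·μ₀ = 0.83873·41.67 + 0.16127·46.3 = 42.417. Posterior variance = 1/(0.170068+0.0327001) = 4.93174, so SD = 2.221.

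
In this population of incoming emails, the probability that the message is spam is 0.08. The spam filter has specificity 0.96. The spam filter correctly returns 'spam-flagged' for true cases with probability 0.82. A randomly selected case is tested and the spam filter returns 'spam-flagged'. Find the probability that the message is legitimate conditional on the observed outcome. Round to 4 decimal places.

P(¬H | E) ≈ 0.3594

Write H for 'the message is spam'. Prior odds H:¬H = 0.08/0.92 = 0.086957. For the 'spam-flagged' outcome, the likelihood ratio is 0.82/0.04 = 20.500.
Posterior odds = 0.086957 × 20.500 = 1.7826, so P(H|E) = 1.7826/(1+1.7826) = 0.6406. Then P(¬H|E) = 1 − 0.6406 = 0.3594.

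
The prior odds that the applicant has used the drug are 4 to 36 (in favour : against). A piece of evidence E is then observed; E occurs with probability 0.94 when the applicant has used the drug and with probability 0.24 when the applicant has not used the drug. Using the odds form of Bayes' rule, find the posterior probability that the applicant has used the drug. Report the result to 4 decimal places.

Posterior probability ≈ 0.3032

Prior odds = 4/36 = 0.11111. In log-odds, ln(0.11111) = -2.1972.
Add log likelihood ratio: ln(3.9167) = 1.3652.
Posterior log-odds = -0.83198, so posterior odds = exp(-0.83198) = 0.43519. Converting, P(H|E) = 0.43519/1.4352 = 0.3032.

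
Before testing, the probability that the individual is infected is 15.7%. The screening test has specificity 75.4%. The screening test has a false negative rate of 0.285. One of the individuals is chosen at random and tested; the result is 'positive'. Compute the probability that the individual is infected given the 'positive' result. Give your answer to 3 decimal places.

P(H | E) ≈ 0.351

Let H be the event that the individual is infected. P(H) = 0.157, so P(¬H) = 0.843. With E the 'positive' result, P(E|H) = 0.715 and P(E|¬H) = 0.246.
P(E) = 0.715·0.157 + 0.246·0.843 = 0.11225 + 0.20738 = 0.31963.
By Bayes' theorem, P(H|E) = 0.11225 / 0.31963 = 0.351.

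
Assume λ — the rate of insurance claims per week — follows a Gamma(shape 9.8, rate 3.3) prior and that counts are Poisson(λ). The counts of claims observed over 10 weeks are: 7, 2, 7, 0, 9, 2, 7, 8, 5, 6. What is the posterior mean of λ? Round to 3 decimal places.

Posterior mean ≈ 4.722

The Poisson likelihood adds the total count to the shape and the number of exposure periods to the rate. Here ∑xᵢ = 53 and n = 10, so shape 9.8→62.8 and rate 3.3→13.3.
Posterior mean = shape/rate = 62.8/13.3 = 4.722.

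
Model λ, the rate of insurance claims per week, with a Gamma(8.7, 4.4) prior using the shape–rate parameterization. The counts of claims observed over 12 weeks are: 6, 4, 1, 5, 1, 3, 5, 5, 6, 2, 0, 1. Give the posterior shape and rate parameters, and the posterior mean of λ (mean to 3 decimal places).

Posterior: Gamma(shape=47.7, rate=16.4); mean ≈ 2.909

The Poisson likelihood adds the total count to the shape and the number of exposure periods to the rate. Here ∑xᵢ = 39 and n = 12, so shape 8.7→47.7 and rate 4.4→16.4.
Posterior mean = shape/rate = 47.7/16.4 = 2.909.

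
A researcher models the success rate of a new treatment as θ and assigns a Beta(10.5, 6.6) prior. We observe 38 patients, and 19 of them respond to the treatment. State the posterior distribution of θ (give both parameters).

Posterior: Beta(29.5, 25.6)

Observing 19 successes and 19 failures updates Beta(10.5, 6.6) by adding the success and failure counts to the two shape parameters: α = 10.5+19 = 29.5, β = 6.6+19 = 25.6.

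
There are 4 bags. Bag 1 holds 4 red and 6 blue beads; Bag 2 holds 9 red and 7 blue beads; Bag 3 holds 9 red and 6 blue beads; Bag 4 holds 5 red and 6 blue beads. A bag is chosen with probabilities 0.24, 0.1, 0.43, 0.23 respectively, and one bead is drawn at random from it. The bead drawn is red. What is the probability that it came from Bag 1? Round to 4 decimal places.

Tabulate prior·likelihood by source: [1] prior 0.24, lik 0.4, product 0.09600; [2] prior 0.1, lik 0.5625, product 0.05625; [3] prior 0.43, lik 0.6, product 0.2580; [4] prior 0.23, lik 0.4545, product 0.1045.
Normalizing constant = 0.51480; the posterior for Bag 1 is its product over the sum, 0.09600/0.51480 = 0.1865.

Posterior probability ≈ 0.1865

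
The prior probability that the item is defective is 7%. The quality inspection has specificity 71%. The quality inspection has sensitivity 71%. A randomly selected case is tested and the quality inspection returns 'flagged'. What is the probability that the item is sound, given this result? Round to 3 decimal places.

Write H for 'the item is defective'. Prior odds H:¬H = 0.07/0.93 = 0.075269. For the 'flagged' outcome, the likelihood ratio is 0.71/0.29 = 2.4483.
Posterior odds = 0.075269 × 2.4483 = 0.18428, so P(H|E) = 0.18428/(1+0.18428) = 0.156. Then P(¬H|E) = 1 − 0.156 = 0.844.

P(¬H | E) ≈ 0.844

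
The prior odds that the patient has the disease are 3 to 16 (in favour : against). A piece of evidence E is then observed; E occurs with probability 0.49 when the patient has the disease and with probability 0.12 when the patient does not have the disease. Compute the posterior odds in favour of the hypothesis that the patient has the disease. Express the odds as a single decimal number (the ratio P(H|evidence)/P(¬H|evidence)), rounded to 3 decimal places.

Posterior odds ≈ 0.766

Prior odds = 3/16 = 0.18750. In log-odds, ln(0.18750) = -1.6740.
Add log likelihood ratio: ln(4.0833) = 1.4069.
Posterior log-odds = -0.26706, so posterior odds = exp(-0.26706) = 0.76562.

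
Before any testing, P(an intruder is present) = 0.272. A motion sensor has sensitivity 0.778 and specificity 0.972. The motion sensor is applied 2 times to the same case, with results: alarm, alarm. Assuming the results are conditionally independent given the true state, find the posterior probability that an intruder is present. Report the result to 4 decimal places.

Posterior P(H) ≈ 0.9965

With H the event that an intruder is present, the joint likelihood of the observed sequence is P(data|H) = 0.778·0.778 = 0.60528 and P(data|¬H) = 0.028·0.028 = 0.00078400.
Bayes: P(H|data) = 0.272·0.60528 / (0.272·0.60528 + 0.728·0.00078400) = 0.16464/0.16521 = 0.9965.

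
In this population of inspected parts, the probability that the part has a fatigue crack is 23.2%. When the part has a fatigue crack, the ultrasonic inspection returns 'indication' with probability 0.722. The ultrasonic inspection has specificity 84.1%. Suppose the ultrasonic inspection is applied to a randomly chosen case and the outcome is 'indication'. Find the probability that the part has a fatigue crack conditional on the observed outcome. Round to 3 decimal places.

Write H for 'the part has a fatigue crack'. Prior odds H:¬H = 0.232/0.768 = 0.30208. For the 'indication' outcome, the likelihood ratio is 0.722/0.159 = 4.5409.
Posterior odds = 0.30208 × 4.5409 = 1.3717, so P(H|E) = 1.3717/(1+1.3717) = 0.578.

P(H | E) ≈ 0.578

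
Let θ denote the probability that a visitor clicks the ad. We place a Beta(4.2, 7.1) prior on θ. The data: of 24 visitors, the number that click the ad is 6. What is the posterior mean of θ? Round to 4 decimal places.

The binomial likelihood is conjugate to the Beta prior: with 6 successes and 18 failures, the posterior is Beta(4.2+6, 7.1+18) = Beta(10.2, 25.1).
E[θ | data] = 10.2/(10.2+25.1) = 0.2890.

Posterior mean ≈ 0.2890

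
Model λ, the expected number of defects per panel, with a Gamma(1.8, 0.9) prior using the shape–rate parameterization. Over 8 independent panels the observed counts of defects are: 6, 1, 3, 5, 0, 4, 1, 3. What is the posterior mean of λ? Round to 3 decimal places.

Posterior mean ≈ 2.787

The Poisson likelihood adds the total count to the shape and the number of exposure periods to the rate. Here ∑xᵢ = 23 and n = 8, so shape 1.8→24.8 and rate 0.9→8.9.
E[λ | data] = 24.8/8.9 = 2.787.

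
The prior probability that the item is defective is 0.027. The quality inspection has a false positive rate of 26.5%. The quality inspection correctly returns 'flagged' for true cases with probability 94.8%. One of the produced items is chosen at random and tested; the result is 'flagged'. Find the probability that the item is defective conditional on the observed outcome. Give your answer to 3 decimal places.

Let H be the event that the item is defective. P(H) = 0.027, so P(¬H) = 0.973. With E the 'flagged' result, P(E|H) = 0.948 and P(E|¬H) = 0.265.
P(E) = 0.948·0.027 + 0.265·0.973 = 0.025596 + 0.25784 = 0.28344.
By Bayes' theorem, P(H|E) = 0.025596 / 0.28344 = 0.090.

P(H | E) ≈ 0.090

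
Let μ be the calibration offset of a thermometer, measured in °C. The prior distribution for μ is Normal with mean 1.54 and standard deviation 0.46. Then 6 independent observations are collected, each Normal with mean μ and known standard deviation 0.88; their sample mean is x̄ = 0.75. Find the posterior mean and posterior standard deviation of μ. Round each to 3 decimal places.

Prior precision 1/τ₀² = 1/0.46² = 4.72590; data precision n/σ² = 6/0.88² = 7.74793.
Posterior precision = 4.72590 + 7.74793 = 12.4738, giving posterior SD = 1/√12.4738 = 0.283.
Posterior mean = (4.72590·1.54 + 7.74793·0.75) / 12.4738 = 1.049.

Posterior mean ≈ 1.049; posterior SD ≈ 0.283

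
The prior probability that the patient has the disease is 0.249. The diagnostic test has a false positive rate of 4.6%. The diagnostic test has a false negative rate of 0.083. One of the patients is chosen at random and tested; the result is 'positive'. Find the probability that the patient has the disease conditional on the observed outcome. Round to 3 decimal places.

P(H | E) ≈ 0.869

Write H for 'the patient has the disease'. Prior odds H:¬H = 0.249/0.751 = 0.33156. For the 'positive' outcome, the likelihood ratio is 0.917/0.046 = 19.935.
Posterior odds = 0.33156 × 19.935 = 6.6095, so P(H|E) = 6.6095/(1+6.6095) = 0.869.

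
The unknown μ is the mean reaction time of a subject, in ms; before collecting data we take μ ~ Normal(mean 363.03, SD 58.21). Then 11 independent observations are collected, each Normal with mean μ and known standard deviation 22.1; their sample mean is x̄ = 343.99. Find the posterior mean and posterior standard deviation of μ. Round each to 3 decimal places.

Posterior mean ≈ 344.236; posterior SD ≈ 6.620

Prior precision 1/τ₀² = 1/58.21² = 0.00029512; data precision n/σ² = 11/22.1² = 0.0225221.
Posterior precision = 0.00029512 + 0.0225221 = 0.0228172, giving posterior SD = 1/√0.0228172 = 6.620.
Posterior mean = (0.00029512·363.03 + 0.0225221·343.99) / 0.0228172 = 344.236.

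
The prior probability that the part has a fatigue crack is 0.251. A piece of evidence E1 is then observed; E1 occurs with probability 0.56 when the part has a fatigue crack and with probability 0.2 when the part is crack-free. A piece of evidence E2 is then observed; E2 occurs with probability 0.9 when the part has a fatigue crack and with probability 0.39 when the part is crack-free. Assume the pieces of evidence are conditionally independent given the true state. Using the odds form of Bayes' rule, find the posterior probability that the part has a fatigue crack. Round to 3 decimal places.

Prior odds = 0.251/(1−0.251) = 0.33511.
Likelihood ratio for E1 = 0.56/0.2 = 2.8000.
Likelihood ratio for E2 = 0.9/0.39 = 2.3077.
Posterior odds = prior odds × LR₁ × LR₂ = 2.1653.
Posterior probability = odds/(1+odds) = 2.1653/3.1653 = 0.684.

Posterior probability ≈ 0.684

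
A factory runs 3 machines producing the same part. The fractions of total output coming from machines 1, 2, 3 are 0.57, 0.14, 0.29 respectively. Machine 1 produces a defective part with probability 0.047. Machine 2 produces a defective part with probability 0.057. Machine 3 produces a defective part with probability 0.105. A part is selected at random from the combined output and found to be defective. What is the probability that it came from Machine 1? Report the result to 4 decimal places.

Tabulate prior·likelihood by source: [1] prior 0.57, lik 0.047, product 0.02679; [2] prior 0.14, lik 0.057, product 0.007980; [3] prior 0.29, lik 0.105, product 0.03045.
Normalizing constant = 0.065220; the posterior for Machine 1 is its product over the sum, 0.02679/0.065220 = 0.4108.

Posterior probability ≈ 0.4108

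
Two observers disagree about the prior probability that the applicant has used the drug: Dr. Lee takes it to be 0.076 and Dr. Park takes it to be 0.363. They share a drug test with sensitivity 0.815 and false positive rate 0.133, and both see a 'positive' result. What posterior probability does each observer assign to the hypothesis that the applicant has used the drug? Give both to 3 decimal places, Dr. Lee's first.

The likelihood ratio for a 'positive' result is 0.815/0.133 = 6.1278.
Dr. Lee: prior odds 0.076/0.924 = 0.082251; posterior odds 0.50402; posterior probability 0.335.
Dr. Park: prior odds 0.363/0.637 = 0.56986; posterior odds 3.4920; posterior probability 0.777.

Dr. Lee: 0.335; Dr. Park: 0.777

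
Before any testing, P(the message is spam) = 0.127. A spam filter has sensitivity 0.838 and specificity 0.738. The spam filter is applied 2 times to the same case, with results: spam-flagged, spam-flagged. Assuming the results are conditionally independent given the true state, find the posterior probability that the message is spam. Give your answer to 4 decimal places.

With H the event that the message is spam, the joint likelihood of the observed sequence is P(data|H) = 0.838·0.838 = 0.70224 and P(data|¬H) = 0.262·0.262 = 0.068644.
Bayes: P(H|data) = 0.127·0.70224 / (0.127·0.70224 + 0.873·0.068644) = 0.089185/0.14911 = 0.5981.

Posterior P(H) ≈ 0.5981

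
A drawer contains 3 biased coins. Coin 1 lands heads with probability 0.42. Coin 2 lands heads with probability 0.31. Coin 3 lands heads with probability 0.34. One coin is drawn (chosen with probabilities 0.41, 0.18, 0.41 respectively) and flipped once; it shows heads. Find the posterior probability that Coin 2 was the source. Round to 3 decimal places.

Posterior probability ≈ 0.152

P(heads|C1) = 0.42; P(heads|C2) = 0.31; P(heads|C3) = 0.34.
Prior × likelihood for each source: 0.41·0.42=0.1722, 0.18·0.31=0.05580, 0.41·0.34=0.1394. Summing gives P(heads) = 0.36740.
P(Coin 2 | heads) = 0.05580 / 0.36740 = 0.152.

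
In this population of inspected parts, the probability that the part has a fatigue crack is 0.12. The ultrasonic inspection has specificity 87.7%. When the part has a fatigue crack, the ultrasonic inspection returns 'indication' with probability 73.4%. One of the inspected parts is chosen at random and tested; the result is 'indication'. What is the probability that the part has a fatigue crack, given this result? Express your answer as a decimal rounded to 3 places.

P(H | E) ≈ 0.449

Let H be the event that the part has a fatigue crack. P(H) = 0.12, so P(¬H) = 0.88. With E the 'indication' result, P(E|H) = 0.734 and P(E|¬H) = 0.123.
P(E) = 0.734·0.12 + 0.123·0.88 = 0.088080 + 0.10824 = 0.19632.
By Bayes' theorem, P(H|E) = 0.088080 / 0.19632 = 0.449.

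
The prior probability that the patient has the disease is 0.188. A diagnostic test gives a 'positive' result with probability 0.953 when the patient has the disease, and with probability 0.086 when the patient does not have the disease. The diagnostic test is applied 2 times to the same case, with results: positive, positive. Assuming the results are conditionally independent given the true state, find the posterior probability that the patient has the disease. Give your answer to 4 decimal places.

Posterior P(H) ≈ 0.9660

Let H be the event that the patient has the disease; start with P(H) = 0.188. P('positive'|H) = 0.953, P('positive'|¬H) = 0.086.
Update on result 1 ('positive'): P(H) ← 0.953·0.1880 / (0.953·0.1880 + 0.086·0.8120) = 0.17916/0.24900 = 0.7195.
Update on result 2 ('positive'): P(H) ← 0.953·0.7195 / (0.953·0.7195 + 0.086·0.2805) = 0.68573/0.70985 = 0.9660.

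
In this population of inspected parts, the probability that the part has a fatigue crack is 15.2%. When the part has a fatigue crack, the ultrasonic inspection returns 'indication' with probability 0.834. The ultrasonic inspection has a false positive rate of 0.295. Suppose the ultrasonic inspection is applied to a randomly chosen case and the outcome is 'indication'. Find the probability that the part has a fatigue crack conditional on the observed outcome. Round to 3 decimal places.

P(H | E) ≈ 0.336

Write H for 'the part has a fatigue crack'. Prior odds H:¬H = 0.152/0.848 = 0.17925. For the 'indication' outcome, the likelihood ratio is 0.834/0.295 = 2.8271.
Posterior odds = 0.17925 × 2.8271 = 0.50675, so P(H|E) = 0.50675/(1+0.50675) = 0.336.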